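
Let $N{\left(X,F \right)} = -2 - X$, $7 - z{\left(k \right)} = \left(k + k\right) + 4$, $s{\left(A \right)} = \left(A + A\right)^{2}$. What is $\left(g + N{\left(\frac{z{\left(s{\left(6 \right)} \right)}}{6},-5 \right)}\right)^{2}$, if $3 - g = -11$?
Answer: $\frac{14161}{4} \approx 3540.3$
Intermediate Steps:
$s{\left(A \right)} = 4 A^{2}$ ($s{\left(A \right)} = \left(2 A\right)^{2} = 4 A^{2}$)
$z{\left(k \right)} = 3 - 2 k$ ($z{\left(k \right)} = 7 - \left(\left(k + k\right) + 4\right) = 7 - \left(2 k + 4\right) = 7 - \left(4 + 2 k\right) = 3 - 2 k$)
$g = 14$ ($g = 3 - -11 = 3 + 11 = 14$)
$\left(g + N{\left(\frac{z{\left(s{\left(6 \right)} \right)}}{6},-5 \right)}\right)^{2} = \left(14 - \left(2 + \frac{3 - 2 \cdot 4 \cdot 6^{2}}{6}\right)\right)^{2} = \left(14 - \left(2 + \left(3 - 2 \cdot 4 \cdot 36\right) \frac{1}{6}\right)\right)^{2} = \left(14 - \left(2 + \left(3 - 288\right) \frac{1}{6}\right)\right)^{2} = \left(14 - \left(2 - \frac{95}{2}\right)\right)^{2} = \left(14 - - \frac{91}{2}\right)^{2} = \left(14 + \left(-2 + \frac{95}{2}\right)\right)^{2} = \left(14 + \frac{91}{2}\right)^{2} = \left(\frac{119}{2}\right)^{2} = \frac{14161}{4}$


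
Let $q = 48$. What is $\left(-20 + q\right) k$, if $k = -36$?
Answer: $-1008$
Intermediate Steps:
$\left(-20 + q\right) k = \left(-20 + 48\right) \left(-36\right) = 28 \left(-36\right) = -1008$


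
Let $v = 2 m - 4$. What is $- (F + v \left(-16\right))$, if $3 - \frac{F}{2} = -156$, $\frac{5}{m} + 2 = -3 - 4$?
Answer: $- \frac{3598}{9} \approx -399.78$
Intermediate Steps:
$m = - \frac{5}{9}$ ($m = \frac{5}{-2 - 7} = \frac{5}{-9} = 5 \left(- \frac{1}{9}\right) = - \frac{5}{9} \approx -0.55556$)
$v = - \frac{46}{9}$ ($v = 2 \left(- \frac{5}{9}\right) - 4 = - \frac{10}{9} - 4 = - \frac{46}{9} \approx -5.1111$)
$F = 318$ ($F = 6 - -312 = 6 + 312 = 318$)
$- (F + v \left(-16\right)) = - (318 - - \frac{736}{9}) = - (318 + \frac{736}{9}) = \left(-1\right) \frac{3598}{9} = - \frac{3598}{9}$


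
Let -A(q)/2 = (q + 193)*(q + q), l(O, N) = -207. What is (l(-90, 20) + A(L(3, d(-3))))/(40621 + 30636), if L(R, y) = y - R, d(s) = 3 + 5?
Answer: -4167/71257 ≈ -0.058478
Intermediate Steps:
d(s) = 8
A(q) = -4*q*(193 + q) (A(q) = -2*(q + 193)*(q + q) = -2*(193 + q)*2*q = -4*q*(193 + q))
(l(-90, 20) + A(L(3, d(-3))))/(40621 + 30636) = (-207 - 4*(8 - 1*3)*(193 + (8 - 1*3)))/(40621 + 30636) = (-207 - 4*(8 - 3)*(193 + (8 - 3)))/71257 = (-207 - 4*5*(193 + 5))*(1/71257) = (-207 - 4*5*198)*(1/71257) = (-207 - 3960)*(1/71257) = -4167*1/71257 = -4167/71257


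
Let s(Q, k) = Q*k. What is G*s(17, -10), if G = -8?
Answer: 1360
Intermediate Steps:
G*s(17, -10) = -136*(-10) = -8*(-170) = 1360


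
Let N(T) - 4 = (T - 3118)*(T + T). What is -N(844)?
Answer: 3838508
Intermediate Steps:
N(T) = 4 + 2*T*(-3118 + T) (N(T) = 4 + (T - 3118)*(T + T) = 4 + (-3118 + T)*(2*T) = 4 + 2*T*(-3118 + T))
-N(844) = -(4 - 6236*844 + 2*844²) = -(4 - 5263184 + 2*712336) = -(4 - 5263184 + 1424672) = -1*(-3838508) = 3838508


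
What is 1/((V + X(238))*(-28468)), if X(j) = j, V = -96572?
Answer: 1/2742436312 ≈ 3.6464e-10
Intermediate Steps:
1/((V + X(238))*(-28468)) = 1/((-96572 + 238)*(-28468)) = -1/28468/(-96334) = -1/96334*(-1/28468) = 1/2742436312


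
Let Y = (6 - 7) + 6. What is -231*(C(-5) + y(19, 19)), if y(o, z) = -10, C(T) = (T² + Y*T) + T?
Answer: 3465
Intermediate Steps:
Y = 5 (Y = -1 + 6 = 5)
C(T) = T² + 6*T (C(T) = (T² + 5*T) + T = T² + 6*T)
-231*(C(-5) + y(19, 19)) = -231*(-5*(6 - 5) - 10) = -231*(-5*1 - 10) = -231*(-5 - 10) = -231*(-15) = 3465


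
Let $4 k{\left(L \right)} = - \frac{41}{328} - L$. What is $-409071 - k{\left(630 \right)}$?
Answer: $- \frac{13085231}{32} \approx -4.0891 \cdot 10^{5}$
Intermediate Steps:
$k{\left(L \right)} = - \frac{1}{32} - \frac{L}{4}$ ($k{\left(L \right)} = \frac{- \frac{41}{328} - L}{4} = \frac{\left(-41\right) \frac{1}{328} - L}{4} = \frac{- \frac{1}{8} - L}{4} = - \frac{1}{32} - \frac{L}{4}$)
$-409071 - k{\left(630 \right)} = -409071 - \left(- \frac{1}{32} - \frac{315}{2}\right) = -409071 - - \frac{5041}{32} = -409071 + \frac{5041}{32} = - \frac{13085231}{32}$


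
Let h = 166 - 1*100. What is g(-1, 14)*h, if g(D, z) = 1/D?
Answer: -66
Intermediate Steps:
h = 66 (h = 166 - 100 = 66)
g(-1, 14)*h = 66/(-1) = -1*66 = -66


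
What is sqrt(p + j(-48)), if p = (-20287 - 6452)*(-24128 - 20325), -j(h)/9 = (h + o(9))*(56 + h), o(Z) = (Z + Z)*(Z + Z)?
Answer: 3*sqrt(132067655) ≈ 34476.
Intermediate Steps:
o(Z) = 4*Z**2 (o(Z) = (2*Z)*(2*Z) = 4*Z**2)
j(h) = -9*(56 + h)*(324 + h) (j(h) = -9*(h + 4*9**2)*(56 + h) = -9*(h + 4*81)*(56 + h) = -9*(h + 324)*(56 + h) = -9*(324 + h)*(56 + h) = -9*(56 + h)*(324 + h))
p = 1188628767 (p = -26739*(-44453) = 1188628767)
sqrt(p + j(-48)) = sqrt(1188628767 + (-163296 - 3420*(-48) - 9*(-48)**2)) = sqrt(1188628767 + (-163296 + 164160 - 9*2304)) = sqrt(1188628767 + (-163296 + 164160 - 20736)) = sqrt(1188628767 - 19872) = sqrt(1188608895) = 3*sqrt(132067655)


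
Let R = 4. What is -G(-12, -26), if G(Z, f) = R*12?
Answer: -48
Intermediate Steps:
G(Z, f) = 48 (G(Z, f) = 4*12 = 48)
-G(-12, -26) = -1*48 = -48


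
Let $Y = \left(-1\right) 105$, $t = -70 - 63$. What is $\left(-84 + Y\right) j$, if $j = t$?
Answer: $25137$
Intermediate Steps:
$t = -133$ ($t = -70 - 63 = -133$)
$j = -133$
$Y = -105$
$\left(-84 + Y\right) j = \left(-84 - 105\right) \left(-133\right) = \left(-189\right) \left(-133\right) = 25137$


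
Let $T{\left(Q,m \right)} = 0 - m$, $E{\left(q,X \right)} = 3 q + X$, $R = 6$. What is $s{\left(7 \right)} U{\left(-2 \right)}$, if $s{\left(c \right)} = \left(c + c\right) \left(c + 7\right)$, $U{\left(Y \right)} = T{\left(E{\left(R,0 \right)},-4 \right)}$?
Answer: $784$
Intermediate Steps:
$E{\left(q,X \right)} = X + 3 q$
$T{\left(Q,m \right)} = - m$
$U{\left(Y \right)} = 4$ ($U{\left(Y \right)} = \left(-1\right) \left(-4\right) = 4$)
$s{\left(c \right)} = 2 c \left(7 + c\right)$
$s{\left(7 \right)} U{\left(-2 \right)} = 2 \cdot 7 \left(7 + 7\right) 4 = 2 \cdot 7 \cdot 14 \cdot 4 = 196 \cdot 4 = 784$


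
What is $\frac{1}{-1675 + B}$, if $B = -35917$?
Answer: $- \frac{1}{37592} \approx -2.6601 \cdot 10^{-5}$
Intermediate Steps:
$\frac{1}{-1675 + B} = \frac{1}{-1675 - 35917} = \frac{1}{-37592} = - \frac{1}{37592}$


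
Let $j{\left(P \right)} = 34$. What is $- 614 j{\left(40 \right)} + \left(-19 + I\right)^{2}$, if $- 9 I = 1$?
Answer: $- \frac{1661372}{81} \approx -20511.0$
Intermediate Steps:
$I = - \frac{1}{9}$ ($I = \left(- \frac{1}{9}\right) 1 = - \frac{1}{9} \approx -0.11111$)
$- 614 j{\left(40 \right)} + \left(-19 + I\right)^{2} = \left(-614\right) 34 + \left(-19 - \frac{1}{9}\right)^{2} = -20876 + \left(- \frac{172}{9}\right)^{2} = -20876 + \frac{29584}{81} = - \frac{1661372}{81}$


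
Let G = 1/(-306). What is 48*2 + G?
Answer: 29375/306 ≈ 95.997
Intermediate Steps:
G = -1/306 ≈ -0.0032680
48*2 + G = 48*2 - 1/306 = 96 - 1/306 = 29375/306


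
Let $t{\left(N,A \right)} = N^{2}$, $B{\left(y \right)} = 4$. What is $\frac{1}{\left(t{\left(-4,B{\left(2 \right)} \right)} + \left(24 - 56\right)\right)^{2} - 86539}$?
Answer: $- \frac{1}{86283} \approx -1.159 \cdot 10^{-5}$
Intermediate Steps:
$\frac{1}{\left(t{\left(-4,B{\left(2 \right)} \right)} + \left(24 - 56\right)\right)^{2} - 86539} = \frac{1}{\left(\left(-4\right)^{2} + \left(24 - 56\right)\right)^{2} - 86539} = \frac{1}{\left(16 - 32\right)^{2} - 86539} = \frac{1}{\left(-16\right)^{2} - 86539} = \frac{1}{256 - 86539} = \frac{1}{-86283} = - \frac{1}{86283}$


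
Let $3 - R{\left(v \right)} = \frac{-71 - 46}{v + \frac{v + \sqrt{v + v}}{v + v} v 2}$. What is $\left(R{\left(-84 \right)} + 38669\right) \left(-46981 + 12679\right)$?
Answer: $- \frac{17244541554}{13} + \frac{51453 i \sqrt{42}}{182} \approx -1.3265 \cdot 10^{9} + 1832.2 i$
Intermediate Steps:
$R{\left(v \right)} = 3 + \frac{117}{2 v + \sqrt{2} \sqrt{v}}$ ($R{\left(v \right)} = 3 - \frac{-71 - 46}{v + \frac{v + \sqrt{v + v}}{v + v} v 2} = 3 - - \frac{117}{v + \frac{v + \sqrt{2 v}}{2 v} v 2} = 3 - - \frac{117}{v + \left(v + \sqrt{2} \sqrt{v}\right) \frac{1}{2 v} v 2} = 3 - - \frac{117}{v + \frac{v + \sqrt{2} \sqrt{v}}{2 v} v 2} = 3 - - \frac{117}{v + \left(\frac{v}{2} + \frac{\sqrt{2} \sqrt{v}}{2}\right) 2} = 3 - - \frac{117}{v + \left(v + \sqrt{2} \sqrt{v}\right)} = 3 - - \frac{117}{2 v + \sqrt{2} \sqrt{v}} = 3 + \frac{117}{2 v + \sqrt{2} \sqrt{v}}$)
$\left(R{\left(-84 \right)} + 38669\right) \left(-46981 + 12679\right) = \left(\frac{3 \left(2 \left(-84\right)^{2} + 39 \left(-84\right) + \sqrt{2} \left(-84\right)^{\frac{3}{2}}\right)}{2 \left(-84\right)^{2} + \sqrt{2} \left(-84\right)^{\frac{3}{2}}} + 38669\right) \left(-46981 + 12679\right) = \left(\frac{3 \left(2 \cdot 7056 - 3276 + \sqrt{2} \left(- 168 i \sqrt{21}\right)\right)}{2 \cdot 7056 + \sqrt{2} \left(- 168 i \sqrt{21}\right)} + 38669\right) \left(-34302\right) = \left(\frac{3 \left(14112 - 3276 - 168 i \sqrt{42}\right)}{14112 - 168 i \sqrt{42}} + 38669\right) \left(-34302\right) = \left(\frac{3 \left(10836 - 168 i \sqrt{42}\right)}{14112 - 168 i \sqrt{42}} + 38669\right) \left(-34302\right) = \left(38669 + \frac{3 \left(10836 - 168 i \sqrt{42}\right)}{14112 - 168 i \sqrt{42}}\right) \left(-34302\right) = -1326424038 - \frac{102906 \left(10836 - 168 i \sqrt{42}\right)}{14112 - 168 i \sqrt{42}}$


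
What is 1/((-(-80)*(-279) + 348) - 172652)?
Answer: -1/194624 ≈ -5.1381e-6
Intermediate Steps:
1/((-(-80)*(-279) + 348) - 172652) = 1/((-80*279 + 348) - 172652) = 1/((-22320 + 348) - 172652) = 1/(-21972 - 172652) = 1/(-194624) = -1/194624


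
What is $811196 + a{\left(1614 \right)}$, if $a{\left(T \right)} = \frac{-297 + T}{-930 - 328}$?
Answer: $\frac{1020483251}{1258} \approx 8.112 \cdot 10^{5}$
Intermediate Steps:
$a{\left(T \right)} = \frac{297}{1258} - \frac{T}{1258}$ ($a{\left(T \right)} = \frac{-297 + T}{-1258} = \left(-297 + T\right) \left(- \frac{1}{1258}\right) = \frac{297}{1258} - \frac{T}{1258}$)
$811196 + a{\left(1614 \right)} = 811196 + \left(\frac{297}{1258} - \frac{807}{629}\right) = 811196 - \frac{1317}{1258} = \frac{1020483251}{1258}$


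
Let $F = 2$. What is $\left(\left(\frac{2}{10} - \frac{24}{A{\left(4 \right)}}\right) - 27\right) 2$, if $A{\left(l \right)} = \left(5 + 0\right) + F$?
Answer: $- \frac{2116}{35} \approx -60.457$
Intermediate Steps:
$A{\left(l \right)} = 7$ ($A{\left(l \right)} = \left(5 + 0\right) + 2 = 5 + 2 = 7$)
$\left(\left(\frac{2}{10} - \frac{24}{A{\left(4 \right)}}\right) - 27\right) 2 = \left(\left(\frac{2}{10} - \frac{24}{7}\right) - 27\right) 2 = \left(\left(2 \cdot \frac{1}{10} - \frac{24}{7}\right) - 27\right) 2 = \left(\left(\frac{1}{5} - \frac{24}{7}\right) - 27\right) 2 = \left(- \frac{113}{35} - 27\right) 2 = \left(- \frac{1058}{35}\right) 2 = - \frac{2116}{35}$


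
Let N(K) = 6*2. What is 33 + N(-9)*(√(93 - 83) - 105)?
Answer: -1227 + 12*√10 ≈ -1189.1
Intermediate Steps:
N(K) = 12
33 + N(-9)*(√(93 - 83) - 105) = 33 + 12*(√(93 - 83) - 105) = 33 + 12*(√10 - 105) = 33 + 12*(-105 + √10) = 33 + (-1260 + 12*√10) = -1227 + 12*√10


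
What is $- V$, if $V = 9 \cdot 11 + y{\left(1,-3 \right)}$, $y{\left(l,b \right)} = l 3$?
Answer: $-102$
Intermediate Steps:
$y{\left(l,b \right)} = 3 l$
$V = 102$ ($V = 9 \cdot 11 + 3 \cdot 1 = 99 + 3 = 102$)
$- V = \left(-1\right) 102 = -102$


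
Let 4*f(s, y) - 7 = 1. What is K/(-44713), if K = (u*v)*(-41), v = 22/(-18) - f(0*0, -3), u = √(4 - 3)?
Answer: -1189/402417 ≈ -0.0029546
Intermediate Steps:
f(s, y) = 2 (f(s, y) = 7/4 + (¼)*1 = 7/4 + ¼ = 2)
u = 1 (u = √1 = 1)
v = -29/9 (v = 22/(-18) - 1*2 = 22*(-1/18) - 2 = -11/9 - 2 = -29/9 ≈ -3.2222)
K = 1189/9 (K = (1*(-29/9))*(-41) = -29/9*(-41) = 1189/9 ≈ 132.11)
K/(-44713) = (1189/9)/(-44713) = (1189/9)*(-1/44713) = -1189/402417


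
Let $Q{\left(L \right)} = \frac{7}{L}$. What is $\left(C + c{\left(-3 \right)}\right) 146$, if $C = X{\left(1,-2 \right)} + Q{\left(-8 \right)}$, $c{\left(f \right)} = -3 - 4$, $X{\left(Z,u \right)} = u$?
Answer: $- \frac{5767}{4} \approx -1441.8$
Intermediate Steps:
$c{\left(f \right)} = -7$ ($c{\left(f \right)} = -3 - 4 = -7$)
$C = - \frac{23}{8}$ ($C = -2 + \frac{7}{-8} = -2 + 7 \left(- \frac{1}{8}\right) = -2 - \frac{7}{8} = - \frac{23}{8} \approx -2.875$)
$\left(C + c{\left(-3 \right)}\right) 146 = \left(- \frac{23}{8} - 7\right) 146 = \left(- \frac{79}{8}\right) 146 = - \frac{5767}{4}$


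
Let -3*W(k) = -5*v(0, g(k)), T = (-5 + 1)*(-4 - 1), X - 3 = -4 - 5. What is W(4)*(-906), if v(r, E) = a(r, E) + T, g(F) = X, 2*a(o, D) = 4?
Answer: -33220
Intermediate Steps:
a(o, D) = 2 (a(o, D) = (1/2)*4 = 2)
X = -6 (X = 3 + (-4 - 5) = 3 - 9 = -6)
g(F) = -6
T = 20 (T = -4*(-5) = 20)
v(r, E) = 22 (v(r, E) = 2 + 20 = 22)
W(k) = 110/3 (W(k) = -(-5)*22/3 = -1/3*(-110) = 110/3)
W(4)*(-906) = (110/3)*(-906) = -33220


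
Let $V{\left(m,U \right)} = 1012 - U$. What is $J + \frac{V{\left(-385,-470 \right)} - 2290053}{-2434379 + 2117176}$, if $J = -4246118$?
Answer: $- \frac{28657001689}{6749} \approx -4.2461 \cdot 10^{6}$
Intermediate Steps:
$J + \frac{V{\left(-385,-470 \right)} - 2290053}{-2434379 + 2117176} = -4246118 + \frac{\left(1012 - -470\right) - 2290053}{-2434379 + 2117176} = -4246118 + \frac{\left(1012 + 470\right) - 2290053}{-317203} = -4246118 + \left(1482 - 2290053\right) \left(- \frac{1}{317203}\right) = -4246118 - - \frac{48693}{6749} = -4246118 + \frac{48693}{6749} = - \frac{28657001689}{6749}$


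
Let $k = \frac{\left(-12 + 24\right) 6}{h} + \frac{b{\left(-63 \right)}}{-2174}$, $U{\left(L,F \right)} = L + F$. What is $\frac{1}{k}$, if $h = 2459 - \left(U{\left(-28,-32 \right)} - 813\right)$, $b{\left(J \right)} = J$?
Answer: $\frac{1810942}{91611} \approx 19.768$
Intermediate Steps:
$U{\left(L,F \right)} = F + L$
$h = 3332$ ($h = 2459 - \left(\left(-32 - 28\right) - 813\right) = 2459 - \left(-60 - 813\right) = 2459 - -873 = 2459 + 873 = 3332$)
$k = \frac{91611}{1810942}$ ($k = \frac{\left(-12 + 24\right) 6}{3332} - \frac{63}{-2174} = 12 \cdot 6 \cdot \frac{1}{3332} - - \frac{63}{2174} = 72 \cdot \frac{1}{3332} + \frac{63}{2174} = \frac{18}{833} + \frac{63}{2174} = \frac{91611}{1810942} \approx 0.050587$)
$\frac{1}{k} = \frac{1}{\frac{91611}{1810942}} = \frac{1810942}{91611}$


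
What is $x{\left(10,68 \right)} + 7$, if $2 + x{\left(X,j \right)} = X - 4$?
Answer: $11$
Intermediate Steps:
$x{\left(X,j \right)} = -6 + X$ ($x{\left(X,j \right)} = -2 + \left(X - 4\right) = -2 + \left(-4 + X\right) = -6 + X$)
$x{\left(10,68 \right)} + 7 = \left(-6 + 10\right) + 7 = 4 + 7 = 11$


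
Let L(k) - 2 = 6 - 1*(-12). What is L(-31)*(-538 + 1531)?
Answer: 19860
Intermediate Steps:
L(k) = 20 (L(k) = 2 + (6 - 1*(-12)) = 2 + (6 + 12) = 2 + 18 = 20)
L(-31)*(-538 + 1531) = 20*(-538 + 1531) = 20*993 = 19860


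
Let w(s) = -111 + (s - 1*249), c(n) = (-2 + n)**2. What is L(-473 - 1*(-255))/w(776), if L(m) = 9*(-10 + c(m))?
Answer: 217755/208 ≈ 1046.9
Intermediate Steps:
w(s) = -360 + s (w(s) = -111 + (s - 249) = -111 + (-249 + s) = -360 + s)
L(m) = -90 + 9*(-2 + m)**2 (L(m) = 9*(-10 + (-2 + m)**2) = -90 + 9*(-2 + m)**2)
L(-473 - 1*(-255))/w(776) = (-90 + 9*(-2 + (-473 - 1*(-255)))**2)/(-360 + 776) = (-90 + 9*(-2 + (-473 + 255))**2)/416 = (-90 + 9*(-2 - 218)**2)*(1/416) = (-90 + 9*(-220)**2)*(1/416) = (-90 + 9*48400)*(1/416) = (-90 + 435600)*(1/416) = 435510*(1/416) = 217755/208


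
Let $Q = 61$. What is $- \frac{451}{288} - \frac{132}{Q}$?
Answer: $- \frac{65527}{17568} \approx -3.7299$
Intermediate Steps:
$- \frac{451}{288} - \frac{132}{Q} = - \frac{451}{288} - \frac{132}{61} = - \frac{65527}{17568}$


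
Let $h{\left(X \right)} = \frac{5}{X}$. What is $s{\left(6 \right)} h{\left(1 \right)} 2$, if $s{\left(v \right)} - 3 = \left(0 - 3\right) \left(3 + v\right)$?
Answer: $-240$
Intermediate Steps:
$s{\left(v \right)} = -6 - 3 v$ ($s{\left(v \right)} = 3 + \left(0 - 3\right) \left(3 + v\right) = 3 - 3 \left(3 + v\right) = 3 - \left(9 + 3 v\right) = -6 - 3 v$)
$s{\left(6 \right)} h{\left(1 \right)} 2 = \left(-6 - 18\right) \frac{5}{1} \cdot 2 = \left(-6 - 18\right) 5 \cdot 1 \cdot 2 = \left(-24\right) 5 \cdot 2 = \left(-120\right) 2 = -240$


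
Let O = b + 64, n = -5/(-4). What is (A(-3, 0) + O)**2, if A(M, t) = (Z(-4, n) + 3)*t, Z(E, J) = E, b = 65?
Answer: 16641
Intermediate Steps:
n = 5/4 (n = -5*(-1/4) = 5/4 ≈ 1.2500)
O = 129 (O = 65 + 64 = 129)
A(M, t) = -t (A(M, t) = (-4 + 3)*t = -t)
(A(-3, 0) + O)**2 = (-1*0 + 129)**2 = (0 + 129)**2 = 129**2 = 16641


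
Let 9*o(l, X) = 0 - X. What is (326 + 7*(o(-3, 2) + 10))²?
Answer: 12602500/81 ≈ 1.5559e+5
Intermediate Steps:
o(l, X) = -X/9 (o(l, X) = (0 - X)/9 = (-X)/9 = -X/9)
(326 + 7*(o(-3, 2) + 10))² = (326 + 7*(-⅑*2 + 10))² = (326 + 7*(-2/9 + 10))² = (326 + 7*(88/9))² = (326 + 616/9)² = (3550/9)² = 12602500/81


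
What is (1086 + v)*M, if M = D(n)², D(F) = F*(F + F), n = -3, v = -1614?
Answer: -171072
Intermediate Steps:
D(F) = 2*F² (D(F) = F*(2*F) = 2*F²)
M = 324 (M = (2*(-3)²)² = (2*9)² = 18² = 324)
(1086 + v)*M = (1086 - 1614)*324 = -528*324 = -171072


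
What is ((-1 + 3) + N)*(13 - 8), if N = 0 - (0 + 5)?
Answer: -15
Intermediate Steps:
N = -5 (N = 0 - 1*5 = 0 - 5 = -5)
((-1 + 3) + N)*(13 - 8) = ((-1 + 3) - 5)*(13 - 8) = (2 - 5)*5 = -3*5 = -15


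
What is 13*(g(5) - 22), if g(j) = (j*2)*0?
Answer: -286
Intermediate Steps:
g(j) = 0 (g(j) = (2*j)*0 = 0)
13*(g(5) - 22) = 13*(0 - 22) = 13*(-22) = -286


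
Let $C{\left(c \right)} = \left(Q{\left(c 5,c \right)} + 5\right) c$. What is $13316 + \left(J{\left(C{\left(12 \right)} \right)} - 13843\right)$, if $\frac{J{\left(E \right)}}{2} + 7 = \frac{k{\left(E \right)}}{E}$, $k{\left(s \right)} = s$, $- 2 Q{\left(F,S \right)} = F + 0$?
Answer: $-539$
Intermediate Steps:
$Q{\left(F,S \right)} = - \frac{F}{2}$ ($Q{\left(F,S \right)} = - \frac{F + 0}{2} = - \frac{F}{2}$)
$C{\left(c \right)} = c \left(5 - \frac{5 c}{2}\right)$ ($C{\left(c \right)} = \left(- \frac{c 5}{2} + 5\right) c = \left(- \frac{5 c}{2} + 5\right) c = \left(5 - \frac{5 c}{2}\right) c = c \left(5 - \frac{5 c}{2}\right)$)
$J{\left(E \right)} = -12$ ($J{\left(E \right)} = -14 + 2 \frac{E}{E} = -14 + 2 \cdot 1 = -14 + 2 = -12$)
$13316 + \left(J{\left(C{\left(12 \right)} \right)} - 13843\right) = 13316 - 13855 = -539$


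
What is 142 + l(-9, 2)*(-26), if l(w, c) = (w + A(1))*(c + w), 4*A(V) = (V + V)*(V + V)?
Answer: -1314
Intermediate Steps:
A(V) = V² (A(V) = ((V + V)*(V + V))/4 = ((2*V)*(2*V))/4 = (4*V²)/4 = V²)
l(w, c) = (1 + w)*(c + w) (l(w, c) = (w + 1²)*(c + w) = (w + 1)*(c + w) = (1 + w)*(c + w))
142 + l(-9, 2)*(-26) = 142 + (2 - 9 + (-9)² + 2*(-9))*(-26) = 142 + (2 - 9 + 81 - 18)*(-26) = 142 + 56*(-26) = 142 - 1456 = -1314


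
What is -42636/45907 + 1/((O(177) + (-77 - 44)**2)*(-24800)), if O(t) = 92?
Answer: -15578273508307/16773426208800 ≈ -0.92875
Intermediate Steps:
-42636/45907 + 1/((O(177) + (-77 - 44)**2)*(-24800)) = -42636/45907 + 1/((92 + (-77 - 44)**2)*(-24800)) = -42636*1/45907 - 1/24800/(92 + (-121)**2) = -42636/45907 - 1/24800/(92 + 14641) = -42636/45907 - 1/24800/14733 = -42636/45907 + (1/14733)*(-1/24800) = -42636/45907 - 1/365378400 = -15578273508307/16773426208800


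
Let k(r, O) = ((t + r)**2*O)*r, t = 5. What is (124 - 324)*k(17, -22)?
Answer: 36203200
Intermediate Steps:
k(r, O) = O*r*(5 + r)**2 (k(r, O) = ((5 + r)**2*O)*r = (O*(5 + r)**2)*r = O*r*(5 + r)**2)
(124 - 324)*k(17, -22) = (124 - 324)*(-22*17*(5 + 17)**2) = -(-4400)*17*22**2 = -(-4400)*17*484 = -200*(-181016) = 36203200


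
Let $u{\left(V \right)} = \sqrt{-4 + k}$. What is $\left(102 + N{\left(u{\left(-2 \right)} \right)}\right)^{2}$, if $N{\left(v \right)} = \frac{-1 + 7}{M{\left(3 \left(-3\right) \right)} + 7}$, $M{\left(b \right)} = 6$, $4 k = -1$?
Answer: $\frac{1774224}{169} \approx 10498.0$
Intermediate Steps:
$k = - \frac{1}{4}$ ($k = \frac{1}{4} \left(-1\right) = - \frac{1}{4} \approx -0.25$)
$u{\left(V \right)} = \frac{i \sqrt{17}}{2}$ ($u{\left(V \right)} = \sqrt{-4 - \frac{1}{4}} = \sqrt{- \frac{17}{4}} = \frac{i \sqrt{17}}{2}$)
$N{\left(v \right)} = \frac{6}{13}$ ($N{\left(v \right)} = \frac{-1 + 7}{6 + 7} = \frac{6}{13}$)
$\left(102 + N{\left(u{\left(-2 \right)} \right)}\right)^{2} = \left(102 + \frac{6}{13}\right)^{2} = \left(\frac{1332}{13}\right)^{2} = \frac{1774224}{169}$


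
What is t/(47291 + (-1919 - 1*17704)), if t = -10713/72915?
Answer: -3571/672470740 ≈ -5.3103e-6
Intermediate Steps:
t = -3571/24305 (t = -10713*1/72915 = -3571/24305 ≈ -0.14692)
t/(47291 + (-1919 - 1*17704)) = -3571/(24305*(47291 + (-1919 - 1*17704))) = -3571/(24305*(47291 + (-1919 - 17704))) = -3571/(24305*(47291 - 19623)) = -3571/24305/27668 = -3571/24305*1/27668 = -3571/672470740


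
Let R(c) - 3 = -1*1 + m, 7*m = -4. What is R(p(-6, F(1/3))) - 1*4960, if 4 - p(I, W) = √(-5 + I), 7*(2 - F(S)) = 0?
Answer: -34710/7 ≈ -4958.6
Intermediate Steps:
F(S) = 2 (F(S) = 2 - ⅐*0 = 2 + 0 = 2)
p(I, W) = 4 - √(-5 + I)
m = -4/7 (m = (⅐)*(-4) = -4/7 ≈ -0.57143)
R(c) = 10/7 (R(c) = 3 + (-1*1 - 4/7) = 3 + (-1 - 4/7) = 3 - 11/7 = 10/7)
R(p(-6, F(1/3))) - 1*4960 = 10/7 - 1*4960 = 10/7 - 4960 = -34710/7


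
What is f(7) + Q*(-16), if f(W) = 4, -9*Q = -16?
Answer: -220/9 ≈ -24.444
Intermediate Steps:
Q = 16/9 (Q = -⅑*(-16) = 16/9 ≈ 1.7778)
f(7) + Q*(-16) = 4 + (16/9)*(-16) = 4 - 256/9 = -220/9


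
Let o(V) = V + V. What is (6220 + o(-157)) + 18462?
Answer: 24368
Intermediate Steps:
o(V) = 2*V
(6220 + o(-157)) + 18462 = (6220 + 2*(-157)) + 18462 = (6220 - 314) + 18462 = 5906 + 18462 = 24368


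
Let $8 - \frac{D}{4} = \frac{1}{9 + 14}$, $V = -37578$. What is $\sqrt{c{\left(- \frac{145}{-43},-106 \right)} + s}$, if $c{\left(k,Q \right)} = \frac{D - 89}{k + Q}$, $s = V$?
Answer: $\frac{i \sqrt{387124582942623}}{101499} \approx 193.85 i$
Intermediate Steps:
$D = \frac{732}{23}$ ($D = 32 - \frac{4}{9 + 14} = 32 - \frac{4}{23} = \frac{732}{23} \approx 31.826$)
$s = -37578$
$c{\left(k,Q \right)} = - \frac{1315}{23 \left(Q + k\right)}$ ($c{\left(k,Q \right)} = \frac{\frac{732}{23} - 89}{k + Q} = - \frac{1315}{23 \left(Q + k\right)}$)
$\sqrt{c{\left(- \frac{145}{-43},-106 \right)} + s} = \sqrt{- \frac{1315}{23 \left(-106\right) + 23 \left(- \frac{145}{-43}\right)} - 37578} = \sqrt{- \frac{1315}{-2438 + 23 \left(\left(-145\right) \left(- \frac{1}{43}\right)\right)} - 37578} = \sqrt{- \frac{1315}{-2438 + 23 \cdot \frac{145}{43}} - 37578} = \sqrt{- \frac{1315}{-2438 + \frac{3335}{43}} - 37578} = \sqrt{- \frac{1315}{- \frac{101499}{43}} - 37578} = \sqrt{\left(-1315\right) \left(- \frac{43}{101499}\right) - 37578} = \sqrt{\frac{56545}{101499} - 37578} = \sqrt{- \frac{3814072877}{101499}} = \frac{i \sqrt{387124582942623}}{101499}$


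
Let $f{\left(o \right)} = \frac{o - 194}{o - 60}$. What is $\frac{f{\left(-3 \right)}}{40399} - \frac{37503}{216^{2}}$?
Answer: $- \frac{130920551}{162888768} \approx -0.80374$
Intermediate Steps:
$f{\left(o \right)} = \frac{-194 + o}{-60 + o}$
$\frac{f{\left(-3 \right)}}{40399} - \frac{37503}{216^{2}} = \frac{\frac{1}{-60 - 3} \left(-194 - 3\right)}{40399} - \frac{37503}{216^{2}} = \frac{1}{-63} \left(-197\right) \frac{1}{40399} - \frac{37503}{46656} = \left(- \frac{1}{63}\right) \left(-197\right) \frac{1}{40399} - \frac{463}{576} = \frac{197}{63} \cdot \frac{1}{40399} - \frac{463}{576} = \frac{197}{2545137} - \frac{463}{576} = - \frac{130920551}{162888768}$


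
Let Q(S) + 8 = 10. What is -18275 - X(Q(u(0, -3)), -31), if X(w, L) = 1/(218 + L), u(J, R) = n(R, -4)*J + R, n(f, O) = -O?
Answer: -3417426/187 ≈ -18275.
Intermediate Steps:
u(J, R) = R + 4*J (u(J, R) = (-1*(-4))*J + R = 4*J + R = R + 4*J)
Q(S) = 2 (Q(S) = -8 + 10 = 2)
-18275 - X(Q(u(0, -3)), -31) = -18275 - 1/(218 - 31) = -18275 - 1/187 = -3417426/187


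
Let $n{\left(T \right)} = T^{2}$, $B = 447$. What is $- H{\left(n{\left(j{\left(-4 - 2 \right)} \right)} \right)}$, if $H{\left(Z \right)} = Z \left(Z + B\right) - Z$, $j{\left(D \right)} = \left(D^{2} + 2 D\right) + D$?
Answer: $-249480$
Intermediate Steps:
$j{\left(D \right)} = D^{2} + 3 D$
$H{\left(Z \right)} = - Z + Z \left(447 + Z\right)$ ($H{\left(Z \right)} = Z \left(Z + 447\right) - Z = Z \left(447 + Z\right) - Z = - Z + Z \left(447 + Z\right)$)
$- H{\left(n{\left(j{\left(-4 - 2 \right)} \right)} \right)} = - \left(\left(-4 - 2\right) \left(3 - 6\right)\right)^{2} \left(446 + \left(\left(-4 - 2\right) \left(3 - 6\right)\right)^{2}\right) = - \left(- 6 \left(3 - 6\right)\right)^{2} \left(446 + \left(- 6 \left(3 - 6\right)\right)^{2}\right) = - \left(\left(-6\right) \left(-3\right)\right)^{2} \left(446 + \left(\left(-6\right) \left(-3\right)\right)^{2}\right) = - 18^{2} \left(446 + 18^{2}\right) = - 324 \left(446 + 324\right) = - 324 \cdot 770 = \left(-1\right) 249480 = -249480$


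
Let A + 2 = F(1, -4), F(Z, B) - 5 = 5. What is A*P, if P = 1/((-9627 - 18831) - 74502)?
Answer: -1/12870 ≈ -7.7700e-5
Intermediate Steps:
F(Z, B) = 10 (F(Z, B) = 5 + 5 = 10)
A = 8 (A = -2 + 10 = 8)
P = -1/102960 (P = 1/(-28458 - 74502) = 1/(-102960) = -1/102960 ≈ -9.7125e-6)
A*P = 8*(-1/102960) = -1/12870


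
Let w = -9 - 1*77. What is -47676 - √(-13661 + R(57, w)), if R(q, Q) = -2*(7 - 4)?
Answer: -47676 - I*√13667 ≈ -47676.0 - 116.91*I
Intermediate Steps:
w = -86 (w = -9 - 77 = -86)
R(q, Q) = -6 (R(q, Q) = -2*3 = -6)
-47676 - √(-13661 + R(57, w)) = -47676 - √(-13661 - 6) = -47676 - √(-13667) = -47676 - I*√13667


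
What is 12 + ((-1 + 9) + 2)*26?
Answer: 272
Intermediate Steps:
12 + ((-1 + 9) + 2)*26 = 12 + (8 + 2)*26 = 12 + 10*26 = 12 + 260 = 272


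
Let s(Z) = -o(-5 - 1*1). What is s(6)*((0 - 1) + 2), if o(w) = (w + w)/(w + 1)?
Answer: -12/5 ≈ -2.4000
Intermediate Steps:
o(w) = 2*w/(1 + w) (o(w) = (2*w)/(1 + w) = 2*w/(1 + w))
s(Z) = -12/5 (s(Z) = -2*(-5 - 1*1)/(1 + (-5 - 1*1)) = -2*(-5 - 1)/(1 + (-5 - 1)) = -2*(-6)/(1 - 6) = -2*(-6)/(-5) = -2*(-6)*(-1)/5 = -1*12/5 = -12/5)
s(6)*((0 - 1) + 2) = -12*((0 - 1) + 2)/5 = -12*(-1 + 2)/5 = -12/5*1 = -12/5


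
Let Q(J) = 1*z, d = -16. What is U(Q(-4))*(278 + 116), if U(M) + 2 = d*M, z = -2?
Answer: 11820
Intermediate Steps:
Q(J) = -2 (Q(J) = 1*(-2) = -2)
U(M) = -2 - 16*M
U(Q(-4))*(278 + 116) = (-2 - 16*(-2))*(278 + 116) = (-2 + 32)*394 = 30*394 = 11820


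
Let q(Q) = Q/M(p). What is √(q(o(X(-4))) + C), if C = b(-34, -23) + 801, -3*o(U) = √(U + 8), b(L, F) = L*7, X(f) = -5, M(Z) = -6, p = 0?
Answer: √(20268 + 2*√3)/6 ≈ 23.730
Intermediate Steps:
b(L, F) = 7*L
o(U) = -√(8 + U)/3 (o(U) = -√(U + 8)/3 = -√(8 + U)/3)
q(Q) = -Q/6 (q(Q) = Q/(-6) = Q*(-⅙) = -Q/6)
C = 563 (C = 7*(-34) + 801 = -238 + 801 = 563)
√(q(o(X(-4))) + C) = √(-(-1)*√(8 - 5)/18 + 563) = √(-(-1)*√3/18 + 563) = √(√3/18 + 563) = √(563 + √3/18)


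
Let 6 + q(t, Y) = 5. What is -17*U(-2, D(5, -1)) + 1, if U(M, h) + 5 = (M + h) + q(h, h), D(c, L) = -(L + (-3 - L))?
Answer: 86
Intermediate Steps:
q(t, Y) = -1 (q(t, Y) = -6 + 5 = -1)
D(c, L) = 3 (D(c, L) = -1*(-3) = 3)
U(M, h) = -6 + M + h (U(M, h) = -5 + ((M + h) - 1) = -5 + (-1 + M + h) = -6 + M + h)
-17*U(-2, D(5, -1)) + 1 = -17*(-6 - 2 + 3) + 1 = -17*(-5) + 1 = 85 + 1 = 86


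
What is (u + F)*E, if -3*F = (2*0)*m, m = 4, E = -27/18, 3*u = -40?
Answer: 20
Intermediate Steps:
u = -40/3 (u = (⅓)*(-40) = -40/3 ≈ -13.333)
E = -3/2 (E = -27*1/18 = -3/2 ≈ -1.5000)
F = 0 (F = -2*0*4/3 = -0*4 = -⅓*0 = 0)
(u + F)*E = (-40/3 + 0)*(-3/2) = -40/3*(-3/2) = 20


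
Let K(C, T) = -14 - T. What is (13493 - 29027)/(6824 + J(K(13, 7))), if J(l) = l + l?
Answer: -7767/3391 ≈ -2.2905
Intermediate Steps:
J(l) = 2*l
(13493 - 29027)/(6824 + J(K(13, 7))) = (13493 - 29027)/(6824 + 2*(-14 - 1*7)) = -15534/(6824 + 2*(-14 - 7)) = -15534/(6824 + 2*(-21)) = -15534/(6824 - 42) = -15534/6782 = -15534*1/6782 = -7767/3391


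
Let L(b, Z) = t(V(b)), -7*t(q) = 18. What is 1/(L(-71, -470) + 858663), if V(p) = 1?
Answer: 7/6010623 ≈ 1.1646e-6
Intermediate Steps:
t(q) = -18/7 (t(q) = -⅐*18 = -18/7)
L(b, Z) = -18/7
1/(L(-71, -470) + 858663) = 1/(-18/7 + 858663) = 1/(6010623/7) = 7/6010623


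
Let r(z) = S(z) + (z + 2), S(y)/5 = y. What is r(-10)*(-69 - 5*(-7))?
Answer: 1972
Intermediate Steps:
S(y) = 5*y
r(z) = 2 + 6*z (r(z) = 5*z + (z + 2) = 5*z + (2 + z) = 2 + 6*z)
r(-10)*(-69 - 5*(-7)) = (2 + 6*(-10))*(-69 - 5*(-7)) = (2 - 60)*(-69 + 35) = -58*(-34) = 1972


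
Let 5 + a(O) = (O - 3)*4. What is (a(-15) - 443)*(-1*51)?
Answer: 26520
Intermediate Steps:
a(O) = -17 + 4*O (a(O) = -5 + (O - 3)*4 = -5 + (-3 + O)*4 = -5 + (-12 + 4*O) = -17 + 4*O)
(a(-15) - 443)*(-1*51) = ((-17 + 4*(-15)) - 443)*(-1*51) = ((-17 - 60) - 443)*(-51) = (-77 - 443)*(-51) = -520*(-51) = 26520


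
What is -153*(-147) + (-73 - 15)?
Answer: 22403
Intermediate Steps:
-153*(-147) + (-73 - 15) = 22491 - 88 = 22403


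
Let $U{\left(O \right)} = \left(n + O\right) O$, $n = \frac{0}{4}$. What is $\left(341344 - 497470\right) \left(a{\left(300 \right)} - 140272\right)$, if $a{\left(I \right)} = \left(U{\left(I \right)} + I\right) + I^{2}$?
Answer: $-6249411528$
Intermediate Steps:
$n = 0$ ($n = 0 \cdot \frac{1}{4} = 0$)
$U{\left(O \right)} = O^{2}$ ($U{\left(O \right)} = \left(0 + O\right) O = O O = O^{2}$)
$a{\left(I \right)} = I + 2 I^{2}$ ($a{\left(I \right)} = \left(I^{2} + I\right) + I^{2} = \left(I + I^{2}\right) + I^{2} = I + 2 I^{2}$)
$\left(341344 - 497470\right) \left(a{\left(300 \right)} - 140272\right) = \left(341344 - 497470\right) \left(300 \left(1 + 2 \cdot 300\right) - 140272\right) = - 156126 \left(300 \left(1 + 600\right) - 140272\right) = - 156126 \left(300 \cdot 601 - 140272\right) = - 156126 \left(180300 - 140272\right) = \left(-156126\right) 40028 = -6249411528$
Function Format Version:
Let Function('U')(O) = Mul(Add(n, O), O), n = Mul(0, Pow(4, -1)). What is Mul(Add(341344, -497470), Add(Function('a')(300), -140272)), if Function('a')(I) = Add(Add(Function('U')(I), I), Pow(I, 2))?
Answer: -6249411528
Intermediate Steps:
n = 0 (n = Mul(0, Rational(1, 4)) = 0)
Function('U')(O) = Pow(O, 2) (Function('U')(O) = Mul(Add(0, O), O) = Mul(O, O) = Pow(O, 2))
Function('a')(I) = Add(I, Mul(2, Pow(I, 2))) (Function('a')(I) = Add(Add(Pow(I, 2), I), Pow(I, 2)) = Add(Add(I, Pow(I, 2)), Pow(I, 2)) = Add(I, Mul(2, Pow(I, 2))))
Mul(Add(341344, -497470), Add(Function('a')(300), -140272)) = Mul(Add(341344, -497470), Add(Mul(300, Add(1, Mul(2, 300))), -140272)) = Mul(-156126, Add(Mul(300, Add(1, 600)), -140272)) = Mul(-156126, Add(Mul(300, 601), -140272)) = Mul(-156126, Add(180300, -140272)) = Mul(-156126, 40028) = -6249411528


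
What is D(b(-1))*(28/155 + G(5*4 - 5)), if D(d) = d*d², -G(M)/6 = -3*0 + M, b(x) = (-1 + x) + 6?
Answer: -891008/155 ≈ -5748.4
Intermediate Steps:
b(x) = 5 + x
G(M) = -6*M (G(M) = -6*(-3*0 + M) = -6*(0 + M) = -6*M)
D(d) = d³
D(b(-1))*(28/155 + G(5*4 - 5)) = (5 - 1)³*(28/155 - 6*(5*4 - 5)) = 4³*(28*(1/155) - 6*(20 - 5)) = 64*(28/155 - 6*15) = 64*(28/155 - 90) = 64*(-13922/155) = -891008/155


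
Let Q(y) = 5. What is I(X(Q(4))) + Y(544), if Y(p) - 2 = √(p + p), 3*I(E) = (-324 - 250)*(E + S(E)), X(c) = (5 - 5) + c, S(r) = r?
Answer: -5734/3 + 8*√17 ≈ -1878.3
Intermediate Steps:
X(c) = c (X(c) = 0 + c = c)
I(E) = -1148*E/3 (I(E) = ((-324 - 250)*(E + E))/3 = (-1148*E)/3 = -1148*E/3)
Y(p) = 2 + √2*√p (Y(p) = 2 + √(p + p) = 2 + √(2*p) = 2 + √2*√p)
I(X(Q(4))) + Y(544) = -1148/3*5 + (2 + √2*√544) = -5740/3 + (2 + √2*(4*√34)) = -5740/3 + (2 + 8*√17) = -5734/3 + 8*√17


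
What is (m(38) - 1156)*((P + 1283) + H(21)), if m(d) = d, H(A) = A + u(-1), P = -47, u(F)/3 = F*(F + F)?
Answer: -1412034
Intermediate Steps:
u(F) = 6*F² (u(F) = 3*(F*(F + F)) = 3*(F*(2*F)) = 3*(2*F²) = 6*F²)
H(A) = 6 + A (H(A) = A + 6*(-1)² = A + 6*1 = A + 6 = 6 + A)
(m(38) - 1156)*((P + 1283) + H(21)) = (38 - 1156)*((-47 + 1283) + (6 + 21)) = -1118*(1236 + 27) = -1118*1263 = -1412034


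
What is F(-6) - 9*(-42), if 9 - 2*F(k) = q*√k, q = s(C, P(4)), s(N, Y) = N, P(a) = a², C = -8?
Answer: 765/2 + 4*I*√6 ≈ 382.5 + 9.798*I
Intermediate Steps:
q = -8
F(k) = 9/2 + 4*√k (F(k) = 9/2 - (-4)*√k = 9/2 + 4*√k)
F(-6) - 9*(-42) = (9/2 + 4*√(-6)) - 9*(-42) = (9/2 + 4*(I*√6)) + 378 = (9/2 + 4*I*√6) + 378 = 765/2 + 4*I*√6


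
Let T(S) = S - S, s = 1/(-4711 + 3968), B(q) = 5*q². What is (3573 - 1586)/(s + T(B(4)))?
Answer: -1476341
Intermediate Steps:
s = -1/743 (s = 1/(-743) = -1/743 ≈ -0.0013459)
T(S) = 0
(3573 - 1586)/(s + T(B(4))) = (3573 - 1586)/(-1/743 + 0) = 1987/(-1/743) = 1987*(-743) = -1476341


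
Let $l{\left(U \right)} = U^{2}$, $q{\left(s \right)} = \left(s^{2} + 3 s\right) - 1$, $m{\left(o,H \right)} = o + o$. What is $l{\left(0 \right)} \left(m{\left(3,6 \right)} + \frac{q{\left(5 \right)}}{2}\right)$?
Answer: $0$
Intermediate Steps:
$m{\left(o,H \right)} = 2 o$
$q{\left(s \right)} = -1 + s^{2} + 3 s$
$l{\left(0 \right)} \left(m{\left(3,6 \right)} + \frac{q{\left(5 \right)}}{2}\right) = 0^{2} \left(2 \cdot 3 + \frac{-1 + 5^{2} + 3 \cdot 5}{2}\right) = 0 \left(6 + \left(-1 + 25 + 15\right) \frac{1}{2}\right) = 0 \left(6 + 39 \cdot \frac{1}{2}\right) = 0 \left(6 + \frac{39}{2}\right) = 0 \cdot \frac{51}{2} = 0$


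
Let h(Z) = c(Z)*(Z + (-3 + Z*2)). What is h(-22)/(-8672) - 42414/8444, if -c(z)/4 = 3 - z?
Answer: -26629863/4576648 ≈ -5.8186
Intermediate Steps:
c(z) = -12 + 4*z (c(z) = -4*(3 - z) = -12 + 4*z)
h(Z) = (-12 + 4*Z)*(-3 + 3*Z) (h(Z) = (-12 + 4*Z)*(Z + (-3 + Z*2)) = (-12 + 4*Z)*(Z + (-3 + 2*Z)) = (-12 + 4*Z)*(-3 + 3*Z))
h(-22)/(-8672) - 42414/8444 = (12*(-1 - 22)*(-3 - 22))/(-8672) - 42414/8444 = (12*(-23)*(-25))*(-1/8672) - 42414*1/8444 = 6900*(-1/8672) - 21207/4222 = -1725/2168 - 21207/4222 = -26629863/4576648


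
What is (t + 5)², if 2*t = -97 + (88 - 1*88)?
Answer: 7569/4 ≈ 1892.3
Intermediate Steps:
t = -97/2 (t = (-97 + (88 - 1*88))/2 = (-97 + (88 - 88))/2 = (-97 + 0)/2 = (½)*(-97) = -97/2 ≈ -48.500)
(t + 5)² = (-97/2 + 5)² = (-87/2)² = 7569/4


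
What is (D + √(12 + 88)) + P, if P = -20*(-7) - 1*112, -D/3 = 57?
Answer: -133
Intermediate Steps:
D = -171 (D = -3*57 = -171)
P = 28 (P = 140 - 112 = 28)
(D + √(12 + 88)) + P = (-171 + √(12 + 88)) + 28 = (-171 + √100) + 28 = (-171 + 10) + 28 = -161 + 28 = -133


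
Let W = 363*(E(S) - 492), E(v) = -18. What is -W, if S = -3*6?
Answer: 185130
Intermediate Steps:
S = -18
W = -185130 (W = 363*(-18 - 492) = 363*(-510) = -185130)
-W = -1*(-185130) = 185130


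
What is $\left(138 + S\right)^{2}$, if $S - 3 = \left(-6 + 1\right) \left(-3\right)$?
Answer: $24336$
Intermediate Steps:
$S = 18$ ($S = 3 + \left(-6 + 1\right) \left(-3\right) = 3 - -15 = 3 + 15 = 18$)
$\left(138 + S\right)^{2} = \left(138 + 18\right)^{2} = 156^{2} = 24336$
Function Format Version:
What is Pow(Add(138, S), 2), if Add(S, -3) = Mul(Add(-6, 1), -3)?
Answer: 24336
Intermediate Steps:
S = 18 (S = Add(3, Mul(Add(-6, 1), -3)) = Add(3, Mul(-5, -3)) = Add(3, 15) = 18)
Pow(Add(138, S), 2) = Pow(Add(138, 18), 2) = Pow(156, 2) = 24336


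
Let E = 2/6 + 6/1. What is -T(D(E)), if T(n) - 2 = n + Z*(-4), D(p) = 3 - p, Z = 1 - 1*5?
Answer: -44/3 ≈ -14.667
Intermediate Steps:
Z = -4 (Z = 1 - 5 = -4)
E = 19/3 (E = 2*(⅙) + 6*1 = ⅓ + 6 = 19/3 ≈ 6.3333)
T(n) = 18 + n (T(n) = 2 + (n - 4*(-4)) = 2 + (n + 16) = 2 + (16 + n) = 18 + n)
-T(D(E)) = -(18 + (3 - 1*19/3)) = -(18 + (3 - 19/3)) = -(18 - 10/3) = -1*44/3 = -44/3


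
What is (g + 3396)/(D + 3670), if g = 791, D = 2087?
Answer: 4187/5757 ≈ 0.72729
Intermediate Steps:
(g + 3396)/(D + 3670) = (791 + 3396)/(2087 + 3670) = 4187/5757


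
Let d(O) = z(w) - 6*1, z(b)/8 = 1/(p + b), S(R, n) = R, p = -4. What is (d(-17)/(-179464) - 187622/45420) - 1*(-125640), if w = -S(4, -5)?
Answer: 256022498011633/2037813720 ≈ 1.2564e+5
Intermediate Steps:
w = -4 (w = -1*4 = -4)
z(b) = 8/(-4 + b)
d(O) = -7 (d(O) = 8/(-4 - 4) - 6*1 = 8/(-8) - 6 = 8*(-⅛) - 6 = -1 - 6 = -7)
(d(-17)/(-179464) - 187622/45420) - 1*(-125640) = (-7/(-179464) - 187622/45420) - 1*(-125640) = (-7*(-1/179464) - 187622*1/45420) + 125640 = (7/179464 - 93811/22710) + 125640 = -8417769167/2037813720 + 125640 = 256022498011633/2037813720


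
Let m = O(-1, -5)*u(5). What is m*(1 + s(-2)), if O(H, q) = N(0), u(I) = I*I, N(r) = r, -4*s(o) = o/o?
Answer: 0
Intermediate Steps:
s(o) = -1/4 (s(o) = -o/(4*o) = -1/4*1 = -1/4)
u(I) = I**2
O(H, q) = 0
m = 0 (m = 0*5**2 = 0*25 = 0)
m*(1 + s(-2)) = 0*(1 - 1/4) = 0*(3/4) = 0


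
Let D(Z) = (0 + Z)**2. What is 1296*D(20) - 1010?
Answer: 517390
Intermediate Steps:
D(Z) = Z**2
1296*D(20) - 1010 = 1296*20**2 - 1010 = 1296*400 - 1010 = 518400 - 1010 = 517390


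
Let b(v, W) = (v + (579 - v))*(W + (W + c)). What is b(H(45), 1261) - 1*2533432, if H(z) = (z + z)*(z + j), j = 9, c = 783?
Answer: -619837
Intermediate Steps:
H(z) = 2*z*(9 + z) (H(z) = (z + z)*(z + 9) = (2*z)*(9 + z) = 2*z*(9 + z))
b(v, W) = 453357 + 1158*W (b(v, W) = (v + (579 - v))*(W + (W + 783)) = 579*(W + (783 + W)) = 579*(783 + 2*W) = 453357 + 1158*W)
b(H(45), 1261) - 1*2533432 = (453357 + 1158*1261) - 1*2533432 = (453357 + 1460238) - 2533432 = 1913595 - 2533432 = -619837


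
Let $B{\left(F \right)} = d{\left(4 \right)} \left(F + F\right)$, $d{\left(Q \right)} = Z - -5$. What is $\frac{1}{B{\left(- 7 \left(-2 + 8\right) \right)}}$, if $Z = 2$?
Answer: $- \frac{1}{588} \approx -0.0017007$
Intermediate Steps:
$d{\left(Q \right)} = 7$ ($d{\left(Q \right)} = 2 - -5 = 2 + 5 = 7$)
$B{\left(F \right)} = 14 F$ ($B{\left(F \right)} = 7 \left(F + F\right) = 7 \cdot 2 F = 14 F$)
$\frac{1}{B{\left(- 7 \left(-2 + 8\right) \right)}} = \frac{1}{14 \left(- 7 \left(-2 + 8\right)\right)} = \frac{1}{14 \left(\left(-7\right) 6\right)} = \frac{1}{14 \left(-42\right)} = \frac{1}{-588} = - \frac{1}{588}$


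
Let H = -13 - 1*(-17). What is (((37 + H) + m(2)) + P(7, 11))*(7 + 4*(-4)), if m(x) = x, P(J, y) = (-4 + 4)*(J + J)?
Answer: -387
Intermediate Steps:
H = 4 (H = -13 + 17 = 4)
P(J, y) = 0 (P(J, y) = 0*(2*J) = 0)
(((37 + H) + m(2)) + P(7, 11))*(7 + 4*(-4)) = (((37 + 4) + 2) + 0)*(7 + 4*(-4)) = ((41 + 2) + 0)*(7 - 16) = (43 + 0)*(-9) = 43*(-9) = -387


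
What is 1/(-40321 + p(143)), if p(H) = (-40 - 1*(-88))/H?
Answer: -143/5765855 ≈ -2.4801e-5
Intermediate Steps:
p(H) = 48/H (p(H) = (-40 + 88)/H = 48/H)
1/(-40321 + p(143)) = 1/(-40321 + 48/143) = 1/(-5765855/143) = -143/5765855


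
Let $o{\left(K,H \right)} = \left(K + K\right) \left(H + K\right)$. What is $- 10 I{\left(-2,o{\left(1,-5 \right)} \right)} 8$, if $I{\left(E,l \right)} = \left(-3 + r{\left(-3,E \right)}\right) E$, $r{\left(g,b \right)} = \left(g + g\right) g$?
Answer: $2400$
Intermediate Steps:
$r{\left(g,b \right)} = 2 g^{2}$ ($r{\left(g,b \right)} = 2 g g = 2 g^{2}$)
$o{\left(K,H \right)} = 2 K \left(H + K\right)$
$I{\left(E,l \right)} = 15 E$ ($I{\left(E,l \right)} = \left(-3 + 2 \left(-3\right)^{2}\right) E = \left(-3 + 2 \cdot 9\right) E = \left(-3 + 18\right) E = 15 E$)
$- 10 I{\left(-2,o{\left(1,-5 \right)} \right)} 8 = - 10 \cdot 15 \left(-2\right) 8 = \left(-10\right) \left(-30\right) 8 = 300 \cdot 8 = 2400$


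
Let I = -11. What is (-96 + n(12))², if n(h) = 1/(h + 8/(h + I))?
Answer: 3682561/400 ≈ 9206.4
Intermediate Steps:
n(h) = 1/(h + 8/(-11 + h)) (n(h) = 1/(h + 8/(h - 11)) = 1/(h + 8/(-11 + h)))
(-96 + n(12))² = (-96 + (-11 + 12)/(8 + 12² - 11*12))² = (-96 + 1/(8 + 144 - 132))² = (-96 + 1/20)² = (-1919/20)² = 3682561/400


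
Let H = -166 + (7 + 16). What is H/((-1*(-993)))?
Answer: -143/993 ≈ -0.14401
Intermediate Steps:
H = -143 (H = -166 + 23 = -143)
H/((-1*(-993))) = -143/((-1*(-993))) = -143/993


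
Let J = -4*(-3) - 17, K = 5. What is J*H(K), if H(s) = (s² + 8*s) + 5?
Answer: -350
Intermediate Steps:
H(s) = 5 + s² + 8*s
J = -5 (J = 12 - 17 = -5)
J*H(K) = -5*(5 + 5² + 8*5) = -5*(5 + 25 + 40) = -5*70 = -350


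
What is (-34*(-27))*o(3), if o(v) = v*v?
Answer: 8262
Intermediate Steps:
o(v) = v²
(-34*(-27))*o(3) = -34*(-27)*3² = 918*9 = 8262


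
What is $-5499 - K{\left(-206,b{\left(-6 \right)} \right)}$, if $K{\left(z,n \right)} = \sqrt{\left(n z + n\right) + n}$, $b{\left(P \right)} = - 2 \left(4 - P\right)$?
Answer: $-5499 - 4 \sqrt{255} \approx -5562.9$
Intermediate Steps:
$b{\left(P \right)} = -8 + 2 P$
$K{\left(z,n \right)} = \sqrt{2 n + n z}$ ($K{\left(z,n \right)} = \sqrt{\left(n + n z\right) + n} = \sqrt{2 n + n z}$)
$-5499 - K{\left(-206,b{\left(-6 \right)} \right)} = -5499 - \sqrt{\left(-8 + 2 \left(-6\right)\right) \left(2 - 206\right)} = -5499 - \sqrt{\left(-8 - 12\right) \left(-204\right)} = -5499 - \sqrt{\left(-20\right) \left(-204\right)} = -5499 - \sqrt{4080} = -5499 - 4 \sqrt{255}$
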